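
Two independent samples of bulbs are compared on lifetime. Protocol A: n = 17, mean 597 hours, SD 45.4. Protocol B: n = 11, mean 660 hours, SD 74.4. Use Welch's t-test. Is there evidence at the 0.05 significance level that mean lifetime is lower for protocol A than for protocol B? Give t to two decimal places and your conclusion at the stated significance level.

t = -2.52; reject H0

Let group 1 = protocol A, group 2 = protocol B. H0: μ_1 = μ_2; H1: μ_1 < μ_2 (Welch's two-sample t-test, left-tailed).
t = (x̄_1 − x̄_2)/√(s_1²/n_1 + s_2²/n_2) = (597 − 660)/√(45.4²/17 + 74.4²/11) = -2.52
Welch–Satterthwaite df ≈ 14.86
p-value = P(T ≤ -2.52) ≈ 0.012
Since p ≈ 0.012 < α = 0.05, reject H0; the data support H1.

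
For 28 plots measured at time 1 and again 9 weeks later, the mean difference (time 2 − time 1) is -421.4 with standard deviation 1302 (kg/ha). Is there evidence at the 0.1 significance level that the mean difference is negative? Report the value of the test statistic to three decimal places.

H0: μ_d = 0; H1: μ_d < 0 (paired t-test on the differences, left-tailed).
t = d̄/(s_d/√n) = -421.4/(1302/√28) = -1.713
df = n − 1 = 27
p-value = P(T ≤ -1.713) ≈ 0.049
Since p ≈ 0.049 < α = 0.1, reject H0; the evidence is statistically significant.

-1.713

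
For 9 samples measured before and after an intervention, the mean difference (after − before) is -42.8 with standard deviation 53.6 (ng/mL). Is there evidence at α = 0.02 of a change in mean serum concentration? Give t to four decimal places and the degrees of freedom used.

H0: μ_d = 0; H1: μ_d ≠ 0 (paired t-test on the differences, two-sided).
t = d̄/(s_d/√n) = -42.8/(53.6/√9) = -2.3955
df = n − 1 = 8
Two-sided p-value ≈ 0.0435
Since p ≈ 0.0435 > α = 0.02, fail to reject H0; the evidence is not statistically significant.

t = -2.3955, df = 8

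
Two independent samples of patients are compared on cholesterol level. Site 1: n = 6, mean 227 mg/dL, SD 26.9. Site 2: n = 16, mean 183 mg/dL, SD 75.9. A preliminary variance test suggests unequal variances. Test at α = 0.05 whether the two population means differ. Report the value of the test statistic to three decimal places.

2.007

Let group 1 = site 1, group 2 = site 2. H0: μ_1 = μ_2; H1: μ_1 ≠ μ_2 (Welch's two-sample t-test, two-sided).
t = (x̄_1 − x̄_2)/√(s_1²/n_1 + s_2²/n_2) = (227 − 183)/√(26.9²/6 + 75.9²/16) = 2.007
Welch–Satterthwaite df ≈ 20.00
Two-sided p-value ≈ 0.058
Since p ≈ 0.058 > α = 0.05, fail to reject H0; the evidence is not statistically significant.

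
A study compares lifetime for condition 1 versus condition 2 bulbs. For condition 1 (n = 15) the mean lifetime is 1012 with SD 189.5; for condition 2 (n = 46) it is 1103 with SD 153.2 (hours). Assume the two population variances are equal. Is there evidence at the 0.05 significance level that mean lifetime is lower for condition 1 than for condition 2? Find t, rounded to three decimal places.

-1.883

Let group 1 = condition 1, group 2 = condition 2. H0: μ_1 = μ_2; H1: μ_1 < μ_2 (two-sample pooled-variance t-test, left-tailed).
s_p² = [(15−1)·189.5² + (46−1)·153.2²]/(15+46−2) = 26422.1
t = (1012 − 1103)/√[26422.1·(1/15 + 1/46)] = -1.883
df = n₁ + n₂ − 2 = 59
p-value = P(T ≤ -1.883) ≈ 0.032
Since p ≈ 0.032 < α = 0.05, reject H0; the evidence is statistically significant.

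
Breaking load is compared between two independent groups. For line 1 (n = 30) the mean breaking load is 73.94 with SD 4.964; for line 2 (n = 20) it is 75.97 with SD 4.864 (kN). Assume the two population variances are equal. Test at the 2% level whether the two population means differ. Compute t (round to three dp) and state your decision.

Let group 1 = line 1, group 2 = line 2. H0: μ_1 = μ_2; H1: μ_1 ≠ μ_2 (two-sample pooled-variance t-test, two-sided).
s_p² = [(30−1)·4.964² + (20−1)·4.864²]/(30+20−2) = 24.2523
t = (73.94 − 75.97)/√[24.2523·(1/30 + 1/20)] = -1.428
df = n₁ + n₂ − 2 = 48
Two-sided p-value ≈ 0.1598
Since p ≈ 0.1598 > α = 0.02, fail to reject H0; the data do not provide sufficient evidence against H0.

t = -1.428; fail to reject H0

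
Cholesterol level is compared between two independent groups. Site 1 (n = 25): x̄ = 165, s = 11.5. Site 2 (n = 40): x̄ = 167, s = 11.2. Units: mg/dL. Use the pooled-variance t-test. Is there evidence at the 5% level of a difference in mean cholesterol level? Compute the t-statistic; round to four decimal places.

-0.6933

Let group 1 = site 1, group 2 = site 2. H0: μ_1 = μ_2; H1: μ_1 ≠ μ_2 (two-sample pooled-variance t-test, two-sided).
s_p² = [(25−1)·11.5² + (40−1)·11.2²]/(25+40−2) = 128.034
t = (165 − 167)/√[128.034·(1/25 + 1/40)] = -0.6933
df = n₁ + n₂ − 2 = 63
Two-sided p-value ≈ 0.4907
Since p ≈ 0.4907 > α = 0.05, fail to reject H0; the evidence is not statistically significant.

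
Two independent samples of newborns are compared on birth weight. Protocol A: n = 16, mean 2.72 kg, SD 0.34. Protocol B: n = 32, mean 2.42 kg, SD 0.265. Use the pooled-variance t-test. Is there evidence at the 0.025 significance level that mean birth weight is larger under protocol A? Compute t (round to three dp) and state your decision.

Let group 1 = protocol A, group 2 = protocol B. H0: μ_1 = μ_2; H1: μ_1 > μ_2 (two-sample pooled-variance t-test, right-tailed).
s_p² = [(16−1)·0.34² + (32−1)·0.265²]/(16+32−2) = 0.0850212
t = (2.72 − 2.42)/√[0.0850212·(1/16 + 1/32)] = 3.360
df = n₁ + n₂ − 2 = 46
p-value = P(T ≥ 3.360) ≈ 0.0008
Since p ≈ 0.0008 < α = 0.025, reject H0; the evidence is statistically significant.

t = 3.360; reject H0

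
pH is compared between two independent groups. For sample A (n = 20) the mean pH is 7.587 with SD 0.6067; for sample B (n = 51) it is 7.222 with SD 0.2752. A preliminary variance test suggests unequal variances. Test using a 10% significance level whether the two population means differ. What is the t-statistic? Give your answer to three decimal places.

2.588

Let group 1 = sample A, group 2 = sample B. H0: μ_1 = μ_2; H1: μ_1 ≠ μ_2 (Welch's two-sample t-test, two-sided).
t = (x̄_1 − x̄_2)/√(s_1²/n_1 + s_2²/n_2) = (7.587 − 7.222)/√(0.6067²/20 + 0.2752²/51) = 2.588
Welch–Satterthwaite df ≈ 22.14
Two-sided p-value ≈ 0.0167
Since p ≈ 0.0167 < α = 0.1, reject H0; the data support H1.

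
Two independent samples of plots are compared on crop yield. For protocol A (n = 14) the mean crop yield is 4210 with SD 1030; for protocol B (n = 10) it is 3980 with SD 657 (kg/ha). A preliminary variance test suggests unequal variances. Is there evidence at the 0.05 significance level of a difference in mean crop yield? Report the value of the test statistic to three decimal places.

Let group 1 = protocol A, group 2 = protocol B. H0: μ_1 = μ_2; H1: μ_1 ≠ μ_2 (Welch's two-sample t-test, two-sided).
t = (x̄_1 − x̄_2)/√(s_1²/n_1 + s_2²/n_2) = (4210 − 3980)/√(1030²/14 + 657²/10) = 0.667
Welch–Satterthwaite df ≈ 21.81
Two-sided p-value ≈ 0.512
Since p ≈ 0.512 > α = 0.05, fail to reject H0; the evidence is not statistically significant.

0.667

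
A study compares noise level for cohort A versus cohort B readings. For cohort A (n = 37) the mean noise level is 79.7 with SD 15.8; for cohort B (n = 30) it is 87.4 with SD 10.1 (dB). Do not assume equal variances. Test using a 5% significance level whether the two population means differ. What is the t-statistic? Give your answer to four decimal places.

-2.4172

Let group 1 = cohort A, group 2 = cohort B. H0: μ_1 = μ_2; H1: μ_1 ≠ μ_2 (Welch's two-sample t-test, two-sided).
t = (x̄_1 − x̄_2)/√(s_1²/n_1 + s_2²/n_2) = (79.7 − 87.4)/√(15.8²/37 + 10.1²/30) = -2.4172
Welch–Satterthwaite df ≈ 61.91
Two-sided p-value ≈ 0.019
Since p ≈ 0.019 < α = 0.05, reject H0; the evidence is statistically significant.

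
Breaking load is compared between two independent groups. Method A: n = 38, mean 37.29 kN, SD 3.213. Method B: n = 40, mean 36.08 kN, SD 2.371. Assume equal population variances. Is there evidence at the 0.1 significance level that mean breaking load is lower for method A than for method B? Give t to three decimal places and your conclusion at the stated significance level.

Let group 1 = method A, group 2 = method B. H0: μ_1 = μ_2; H1: μ_1 < μ_2 (two-sample pooled-variance t-test, left-tailed).
s_p² = [(38−1)·3.213² + (40−1)·2.371²]/(38+40−2) = 7.91064
t = (37.29 − 36.08)/√[7.91064·(1/38 + 1/40)] = 1.899
df = n₁ + n₂ − 2 = 76
p-value = P(T ≤ 1.899) ≈ 0.9693
Since p ≈ 0.9693 > α = 0.1, fail to reject H0; the evidence is not statistically significant.

t = 1.899; fail to reject H0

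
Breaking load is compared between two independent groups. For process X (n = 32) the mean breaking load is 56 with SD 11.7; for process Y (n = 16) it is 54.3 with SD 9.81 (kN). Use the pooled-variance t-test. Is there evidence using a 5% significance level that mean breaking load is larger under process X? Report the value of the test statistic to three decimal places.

0.499

Let group 1 = process X, group 2 = process Y. H0: μ_1 = μ_2; H1: μ_1 > μ_2 (two-sample pooled-variance t-test, right-tailed).
s_p² = [(32−1)·11.7² + (16−1)·9.81²]/(32+16−2) = 123.633
t = (56 − 54.3)/√[123.633·(1/32 + 1/16)] = 0.499
df = n₁ + n₂ − 2 = 46
p-value = P(T ≥ 0.499) ≈ 0.3100
Since p ≈ 0.3100 > α = 0.05, fail to reject H0; the data do not provide sufficient evidence against H0.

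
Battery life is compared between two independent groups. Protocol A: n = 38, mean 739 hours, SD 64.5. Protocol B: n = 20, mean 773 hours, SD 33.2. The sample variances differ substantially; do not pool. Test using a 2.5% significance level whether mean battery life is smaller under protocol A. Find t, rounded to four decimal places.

-2.6502

Let group 1 = protocol A, group 2 = protocol B. H0: μ_1 = μ_2; H1: μ_1 < μ_2 (Welch's two-sample t-test, left-tailed).
t = (x̄_1 − x̄_2)/√(s_1²/n_1 + s_2²/n_2) = (739 − 773)/√(64.5²/38 + 33.2²/20) = -2.6502
Welch–Satterthwaite df ≈ 56.00
p-value = P(T ≤ -2.6502) ≈ 0.005
Since p ≈ 0.005 < α = 0.025, reject H0; the evidence is statistically significant.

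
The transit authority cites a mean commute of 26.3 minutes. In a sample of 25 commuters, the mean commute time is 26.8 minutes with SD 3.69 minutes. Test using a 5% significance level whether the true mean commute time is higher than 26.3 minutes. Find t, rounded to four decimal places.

H0: μ = 26.3; H1: μ > 26.3 (one-sample t-test, right-tailed).
t = (x̄ − μ₀)/(s/√n) = (26.8 − 26.3)/(3.69/√25) = 0.6775
df = n − 1 = 24
p-value = P(T ≥ 0.6775) ≈ 0.2523
Since p ≈ 0.2523 > α = 0.05, fail to reject H0; the evidence is not statistically significant.

0.6775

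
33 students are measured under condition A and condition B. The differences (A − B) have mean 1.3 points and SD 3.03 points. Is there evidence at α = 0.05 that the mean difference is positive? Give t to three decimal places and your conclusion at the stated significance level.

t = 2.465; reject H0

H0: μ_d = 0; H1: μ_d > 0 (paired t-test on the differences, right-tailed).
t = d̄/(s_d/√n) = 1.3/(3.03/√33) = 2.465
df = n − 1 = 32
p-value = P(T ≥ 2.465) ≈ 0.0096
Since p ≈ 0.0096 < α = 0.05, reject H0; the evidence is statistically significant.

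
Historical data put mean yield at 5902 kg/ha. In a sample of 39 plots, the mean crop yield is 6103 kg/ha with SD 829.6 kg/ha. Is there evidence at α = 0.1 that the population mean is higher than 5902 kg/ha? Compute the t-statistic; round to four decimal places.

1.5131

H0: μ = 5902; H1: μ > 5902 (one-sample t-test, right-tailed).
t = (x̄ − μ₀)/(s/√n) = (6103 − 5902)/(829.6/√39) = 1.5131
df = n − 1 = 38
p-value = P(T ≥ 1.5131) ≈ 0.0693
Since p ≈ 0.0693 < α = 0.1, reject H0; the evidence is statistically significant.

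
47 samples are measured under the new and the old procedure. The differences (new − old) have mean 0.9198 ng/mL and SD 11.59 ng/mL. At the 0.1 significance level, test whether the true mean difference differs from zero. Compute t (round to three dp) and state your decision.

H0: μ_d = 0; H1: μ_d ≠ 0 (paired t-test on the differences, two-sided).
t = d̄/(s_d/√n) = 0.9198/(11.59/√47) = 0.544
df = n − 1 = 46
Two-sided p-value ≈ 0.5890
Since p ≈ 0.5890 > α = 0.1, fail to reject H0; the evidence is not statistically significant.

t = 0.544; fail to reject H0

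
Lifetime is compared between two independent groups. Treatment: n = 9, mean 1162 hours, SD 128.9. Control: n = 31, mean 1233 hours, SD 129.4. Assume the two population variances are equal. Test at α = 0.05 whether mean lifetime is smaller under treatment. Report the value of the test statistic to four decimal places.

-1.4503

Let group 1 = treatment, group 2 = control. H0: μ_1 = μ_2; H1: μ_1 < μ_2 (two-sample pooled-variance t-test, left-tailed).
s_p² = [(9−1)·128.9² + (31−1)·129.4²]/(9+31−2) = 16717.2
t = (1162 − 1233)/√[16717.2·(1/9 + 1/31)] = -1.4503
df = n₁ + n₂ − 2 = 38
p-value = P(T ≤ -1.4503) ≈ 0.0776
Since p ≈ 0.0776 > α = 0.05, fail to reject H0; the data do not provide sufficient evidence against H0.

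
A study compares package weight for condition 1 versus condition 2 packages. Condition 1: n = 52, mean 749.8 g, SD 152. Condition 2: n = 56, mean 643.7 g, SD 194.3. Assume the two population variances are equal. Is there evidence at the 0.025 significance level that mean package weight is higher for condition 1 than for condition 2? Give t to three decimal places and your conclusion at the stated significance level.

t = 3.144; reject H0

Let group 1 = condition 1, group 2 = condition 2. H0: μ_1 = μ_2; H1: μ_1 > μ_2 (two-sample pooled-variance t-test, right-tailed).
s_p² = [(52−1)·152² + (56−1)·194.3²]/(52+56−2) = 30704.6
t = (749.8 − 643.7)/√[30704.6·(1/52 + 1/56)] = 3.144
df = n₁ + n₂ − 2 = 106
p-value = P(T ≥ 3.144) ≈ 0.0011
Since p ≈ 0.0011 < α = 0.025, reject H0; the data support H1.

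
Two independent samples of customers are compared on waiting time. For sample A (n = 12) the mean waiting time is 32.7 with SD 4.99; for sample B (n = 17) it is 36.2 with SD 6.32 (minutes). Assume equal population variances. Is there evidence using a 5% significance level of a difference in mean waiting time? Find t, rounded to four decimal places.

-1.5964

Let group 1 = sample A, group 2 = sample B. H0: μ_1 = μ_2; H1: μ_1 ≠ μ_2 (two-sample pooled-variance t-test, two-sided).
s_p² = [(12−1)·4.99² + (17−1)·6.32²]/(12+17−2) = 33.8141
t = (32.7 − 36.2)/√[33.8141·(1/12 + 1/17)] = -1.5964
df = n₁ + n₂ − 2 = 27
Two-sided p-value ≈ 0.122
Since p ≈ 0.122 > α = 0.05, fail to reject H0; the data do not provide sufficient evidence against H0.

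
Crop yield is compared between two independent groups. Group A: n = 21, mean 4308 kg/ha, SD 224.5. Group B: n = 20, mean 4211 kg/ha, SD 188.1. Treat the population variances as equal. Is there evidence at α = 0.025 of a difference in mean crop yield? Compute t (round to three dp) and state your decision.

Let group 1 = group A, group 2 = group B. H0: μ_1 = μ_2; H1: μ_1 ≠ μ_2 (two-sample pooled-variance t-test, two-sided).
s_p² = [(21−1)·224.5² + (20−1)·188.1²]/(21+20−2) = 43083.5
t = (4308 − 4211)/√[43083.5·(1/21 + 1/20)] = 1.496
df = n₁ + n₂ − 2 = 39
Two-sided p-value ≈ 0.1428
Since p ≈ 0.1428 > α = 0.025, fail to reject H0; the evidence is not statistically significant.

t = 1.496; fail to reject H0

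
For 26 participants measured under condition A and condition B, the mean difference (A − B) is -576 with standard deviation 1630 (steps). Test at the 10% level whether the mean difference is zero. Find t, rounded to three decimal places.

-1.802

H0: μ_d = 0; H1: μ_d ≠ 0 (paired t-test on the differences, two-sided).
t = d̄/(s_d/√n) = -576/(1630/√26) = -1.802
df = n − 1 = 25
Two-sided p-value ≈ 0.084
Since p ≈ 0.084 < α = 0.1, reject H0; the data support H1.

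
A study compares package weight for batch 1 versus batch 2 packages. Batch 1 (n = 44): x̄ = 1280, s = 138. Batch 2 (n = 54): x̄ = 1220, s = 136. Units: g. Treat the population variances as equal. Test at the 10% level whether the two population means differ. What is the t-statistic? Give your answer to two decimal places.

2.16

Let group 1 = batch 1, group 2 = batch 2. H0: μ_1 = μ_2; H1: μ_1 ≠ μ_2 (two-sample pooled-variance t-test, two-sided).
s_p² = [(44−1)·138² + (54−1)·136²]/(44+54−2) = 18741.5
t = (1280 − 1220)/√[18741.5·(1/44 + 1/54)] = 2.16
df = n₁ + n₂ − 2 = 96
Two-sided p-value ≈ 0.0334
Since p ≈ 0.0334 < α = 0.1, reject H0; the evidence is statistically significant.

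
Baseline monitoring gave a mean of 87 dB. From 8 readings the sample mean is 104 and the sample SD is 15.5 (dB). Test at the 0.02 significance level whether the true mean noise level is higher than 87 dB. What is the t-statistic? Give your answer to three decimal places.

3.102

H0: μ = 87; H1: μ > 87 (one-sample t-test, right-tailed).
t = (x̄ − μ₀)/(s/√n) = (104 − 87)/(15.5/√8) = 3.102
df = n − 1 = 7
p-value = P(T ≥ 3.102) ≈ 0.0086
Since p ≈ 0.0086 < α = 0.02, reject H0; the evidence is statistically significant.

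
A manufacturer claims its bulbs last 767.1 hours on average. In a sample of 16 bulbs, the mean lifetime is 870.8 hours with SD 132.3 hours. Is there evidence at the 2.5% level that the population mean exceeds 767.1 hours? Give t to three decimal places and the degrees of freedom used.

H0: μ = 767.1; H1: μ > 767.1 (one-sample t-test, right-tailed).
t = (x̄ − μ₀)/(s/√n) = (870.8 − 767.1)/(132.3/√16) = 3.135
df = n − 1 = 15
p-value = P(T ≥ 3.135) ≈ 0.0034
Since p ≈ 0.0034 < α = 0.025, reject H0; the data support H1.

t = 3.135, df = 15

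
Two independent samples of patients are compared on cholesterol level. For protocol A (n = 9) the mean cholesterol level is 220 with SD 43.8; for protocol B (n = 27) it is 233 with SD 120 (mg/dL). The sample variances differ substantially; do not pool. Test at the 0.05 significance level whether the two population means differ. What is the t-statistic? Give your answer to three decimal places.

Let group 1 = protocol A, group 2 = protocol B. H0: μ_1 = μ_2; H1: μ_1 ≠ μ_2 (Welch's two-sample t-test, two-sided).
t = (x̄_1 − x̄_2)/√(s_1²/n_1 + s_2²/n_2) = (220 − 233)/√(43.8²/9 + 120²/27) = -0.476
Welch–Satterthwaite df ≈ 33.53
Two-sided p-value ≈ 0.637
Since p ≈ 0.637 > α = 0.05, fail to reject H0; the evidence is not statistically significant.

-0.476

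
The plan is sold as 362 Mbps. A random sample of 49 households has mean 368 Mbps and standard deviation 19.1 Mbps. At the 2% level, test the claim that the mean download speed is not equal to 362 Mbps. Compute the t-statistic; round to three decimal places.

H0: μ = 362; H1: μ ≠ 362 (one-sample t-test, two-sided).
t = (x̄ − μ₀)/(s/√n) = (368 − 362)/(19.1/√49) = 2.199
df = n − 1 = 48
Two-sided p-value ≈ 0.0327
Since p ≈ 0.0327 > α = 0.02, fail to reject H0; the evidence is not statistically significant.

2.199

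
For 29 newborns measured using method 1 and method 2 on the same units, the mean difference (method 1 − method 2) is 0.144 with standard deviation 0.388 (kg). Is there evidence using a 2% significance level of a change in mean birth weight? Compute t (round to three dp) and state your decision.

H0: μ_d = 0; H1: μ_d ≠ 0 (paired t-test on the differences, two-sided).
t = d̄/(s_d/√n) = 0.144/(0.388/√29) = 1.999
df = n − 1 = 28
Two-sided p-value ≈ 0.0554
Since p ≈ 0.0554 > α = 0.02, fail to reject H0; the evidence is not statistically significant.

t = 1.999; fail to reject H0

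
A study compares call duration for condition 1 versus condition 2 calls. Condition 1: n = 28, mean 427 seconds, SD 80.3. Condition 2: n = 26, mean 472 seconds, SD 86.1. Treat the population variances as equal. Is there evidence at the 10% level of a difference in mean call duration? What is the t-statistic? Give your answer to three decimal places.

-1.987

Let group 1 = condition 1, group 2 = condition 2. H0: μ_1 = μ_2; H1: μ_1 ≠ μ_2 (two-sample pooled-variance t-test, two-sided).
s_p² = [(28−1)·80.3² + (26−1)·86.1²]/(28+26−2) = 6912.09
t = (427 − 472)/√[6912.09·(1/28 + 1/26)] = -1.987
df = n₁ + n₂ − 2 = 52
Two-sided p-value ≈ 0.052
Since p ≈ 0.052 < α = 0.1, reject H0; the evidence is statistically significant.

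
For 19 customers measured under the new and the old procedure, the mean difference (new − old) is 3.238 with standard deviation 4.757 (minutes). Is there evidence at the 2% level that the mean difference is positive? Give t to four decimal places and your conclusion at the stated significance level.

H0: μ_d = 0; H1: μ_d > 0 (paired t-test on the differences, right-tailed).
t = d̄/(s_d/√n) = 3.238/(4.757/√19) = 2.9670
df = n − 1 = 18
p-value = P(T ≥ 2.9670) ≈ 0.004
Since p ≈ 0.004 < α = 0.02, reject H0; the evidence is statistically significant.

t = 2.9670; reject H0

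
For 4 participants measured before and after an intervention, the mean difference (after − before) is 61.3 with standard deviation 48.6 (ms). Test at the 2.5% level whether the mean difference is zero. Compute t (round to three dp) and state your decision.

t = 2.523; fail to reject H0

H0: μ_d = 0; H1: μ_d ≠ 0 (paired t-test on the differences, two-sided).
t = d̄/(s_d/√n) = 61.3/(48.6/√4) = 2.523
df = n − 1 = 3
Two-sided p-value ≈ 0.0860
Since p ≈ 0.0860 > α = 0.025, fail to reject H0; the data do not provide sufficient evidence against H0.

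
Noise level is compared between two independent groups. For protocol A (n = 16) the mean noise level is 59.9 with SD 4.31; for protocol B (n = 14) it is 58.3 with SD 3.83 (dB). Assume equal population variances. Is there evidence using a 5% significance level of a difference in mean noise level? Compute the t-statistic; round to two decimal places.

Let group 1 = protocol A, group 2 = protocol B. H0: μ_1 = μ_2; H1: μ_1 ≠ μ_2 (two-sample pooled-variance t-test, two-sided).
s_p² = [(16−1)·4.31² + (14−1)·3.83²]/(16+14−2) = 16.762
t = (59.9 − 58.3)/√[16.762·(1/16 + 1/14)] = 1.07
df = n₁ + n₂ − 2 = 28
Two-sided p-value ≈ 0.2947
Since p ≈ 0.2947 > α = 0.05, fail to reject H0; the evidence is not statistically significant.

1.07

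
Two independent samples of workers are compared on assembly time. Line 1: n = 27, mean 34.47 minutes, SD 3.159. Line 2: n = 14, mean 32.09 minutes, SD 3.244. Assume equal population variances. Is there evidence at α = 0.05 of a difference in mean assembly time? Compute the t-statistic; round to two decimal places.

2.27

Let group 1 = line 1, group 2 = line 2. H0: μ_1 = μ_2; H1: μ_1 ≠ μ_2 (two-sample pooled-variance t-test, two-sided).
s_p² = [(27−1)·3.159² + (14−1)·3.244²]/(27+14−2) = 10.1607
t = (34.47 − 32.09)/√[10.1607·(1/27 + 1/14)] = 2.27
df = n₁ + n₂ − 2 = 39
Two-sided p-value ≈ 0.029
Since p ≈ 0.029 < α = 0.05, reject H0; the evidence is statistically significant.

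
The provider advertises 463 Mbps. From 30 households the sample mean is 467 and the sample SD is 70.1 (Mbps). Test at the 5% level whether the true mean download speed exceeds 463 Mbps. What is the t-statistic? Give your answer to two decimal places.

0.31

H0: μ = 463; H1: μ > 463 (one-sample t-test, right-tailed).
t = (x̄ − μ₀)/(s/√n) = (467 − 463)/(70.1/√30) = 0.31
df = n − 1 = 29
p-value = P(T ≥ 0.31) ≈ 0.378
Since p ≈ 0.378 > α = 0.05, fail to reject H0; the data do not provide sufficient evidence against H0.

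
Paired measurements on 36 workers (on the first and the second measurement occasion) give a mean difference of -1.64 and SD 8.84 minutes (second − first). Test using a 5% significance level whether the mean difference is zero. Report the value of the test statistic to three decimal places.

-1.113

H0: μ_d = 0; H1: μ_d ≠ 0 (paired t-test on the differences, two-sided).
t = d̄/(s_d/√n) = -1.64/(8.84/√36) = -1.113
df = n − 1 = 35
Two-sided p-value ≈ 0.273
Since p ≈ 0.273 > α = 0.05, fail to reject H0; the data do not provide sufficient evidence against H0.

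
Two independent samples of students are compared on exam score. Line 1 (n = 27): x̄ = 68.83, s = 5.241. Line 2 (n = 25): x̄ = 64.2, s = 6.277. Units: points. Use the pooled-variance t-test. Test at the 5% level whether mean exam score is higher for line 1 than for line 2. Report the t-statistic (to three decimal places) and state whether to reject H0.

t = 2.895; reject H0

Let group 1 = line 1, group 2 = line 2. H0: μ_1 = μ_2; H1: μ_1 > μ_2 (two-sample pooled-variance t-test, right-tailed).
s_p² = [(27−1)·5.241² + (25−1)·6.277²]/(27+25−2) = 33.1958
t = (68.83 − 64.2)/√[33.1958·(1/27 + 1/25)] = 2.895
df = n₁ + n₂ − 2 = 50
p-value = P(T ≥ 2.895) ≈ 0.003
Since p ≈ 0.003 < α = 0.05, reject H0; the data support H1.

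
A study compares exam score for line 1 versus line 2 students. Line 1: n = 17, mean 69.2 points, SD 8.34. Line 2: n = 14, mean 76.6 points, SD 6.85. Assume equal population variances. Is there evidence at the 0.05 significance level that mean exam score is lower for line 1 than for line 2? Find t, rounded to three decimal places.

-2.660

Let group 1 = line 1, group 2 = line 2. H0: μ_1 = μ_2; H1: μ_1 < μ_2 (two-sample pooled-variance t-test, left-tailed).
s_p² = [(17−1)·8.34² + (14−1)·6.85²]/(17+14−2) = 59.4097
t = (69.2 − 76.6)/√[59.4097·(1/17 + 1/14)] = -2.660
df = n₁ + n₂ − 2 = 29
p-value = P(T ≤ -2.660) ≈ 0.0063
Since p ≈ 0.0063 < α = 0.05, reject H0; the evidence is statistically significant.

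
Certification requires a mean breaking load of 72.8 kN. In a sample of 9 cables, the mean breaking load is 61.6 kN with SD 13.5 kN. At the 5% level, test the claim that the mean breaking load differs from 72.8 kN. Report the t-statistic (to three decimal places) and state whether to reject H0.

H0: μ = 72.8; H1: μ ≠ 72.8 (one-sample t-test, two-sided).
t = (x̄ − μ₀)/(s/√n) = (61.6 − 72.8)/(13.5/√9) = -2.489
df = n − 1 = 8
Two-sided p-value ≈ 0.0376
Since p ≈ 0.0376 < α = 0.05, reject H0; the evidence is statistically significant.

t = -2.489; reject H0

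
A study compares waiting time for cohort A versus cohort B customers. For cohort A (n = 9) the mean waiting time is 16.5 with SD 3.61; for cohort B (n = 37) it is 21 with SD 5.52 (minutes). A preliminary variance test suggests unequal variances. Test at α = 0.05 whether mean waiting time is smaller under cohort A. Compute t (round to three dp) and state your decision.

t = -2.986; reject H0

Let group 1 = cohort A, group 2 = cohort B. H0: μ_1 = μ_2; H1: μ_1 < μ_2 (Welch's two-sample t-test, left-tailed).
t = (x̄_1 − x̄_2)/√(s_1²/n_1 + s_2²/n_2) = (16.5 − 21)/√(3.61²/9 + 5.52²/37) = -2.986
Welch–Satterthwaite df ≈ 18.37
p-value = P(T ≤ -2.986) ≈ 0.0039
Since p ≈ 0.0039 < α = 0.05, reject H0; the evidence is statistically significant.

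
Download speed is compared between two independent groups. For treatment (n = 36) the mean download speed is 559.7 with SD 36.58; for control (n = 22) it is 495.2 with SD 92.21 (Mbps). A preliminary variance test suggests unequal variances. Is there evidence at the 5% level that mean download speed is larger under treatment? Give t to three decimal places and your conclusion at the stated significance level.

t = 3.134; reject H0

Let group 1 = treatment, group 2 = control. H0: μ_1 = μ_2; H1: μ_1 > μ_2 (Welch's two-sample t-test, right-tailed).
t = (x̄_1 − x̄_2)/√(s_1²/n_1 + s_2²/n_2) = (559.7 − 495.2)/√(36.58²/36 + 92.21²/22) = 3.134
Welch–Satterthwaite df ≈ 25.09
p-value = P(T ≥ 3.134) ≈ 0.002
Since p ≈ 0.002 < α = 0.05, reject H0; the data support H1.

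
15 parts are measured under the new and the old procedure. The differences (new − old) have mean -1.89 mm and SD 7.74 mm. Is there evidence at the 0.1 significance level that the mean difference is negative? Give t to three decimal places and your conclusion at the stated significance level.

H0: μ_d = 0; H1: μ_d < 0 (paired t-test on the differences, left-tailed).
t = d̄/(s_d/√n) = -1.89/(7.74/√15) = -0.946
df = n − 1 = 14
p-value = P(T ≤ -0.946) ≈ 0.1802
Since p ≈ 0.1802 > α = 0.1, fail to reject H0; the evidence is not statistically significant.

t = -0.946; fail to reject H0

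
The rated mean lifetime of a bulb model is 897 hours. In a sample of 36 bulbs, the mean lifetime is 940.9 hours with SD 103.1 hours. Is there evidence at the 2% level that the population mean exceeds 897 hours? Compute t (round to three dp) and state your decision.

t = 2.555; reject H0

H0: μ = 897; H1: μ > 897 (one-sample t-test, right-tailed).
t = (x̄ − μ₀)/(s/√n) = (940.9 − 897)/(103.1/√36) = 2.555
df = n − 1 = 35
p-value = P(T ≥ 2.555) ≈ 0.008
Since p ≈ 0.008 < α = 0.02, reject H0; the data support H1.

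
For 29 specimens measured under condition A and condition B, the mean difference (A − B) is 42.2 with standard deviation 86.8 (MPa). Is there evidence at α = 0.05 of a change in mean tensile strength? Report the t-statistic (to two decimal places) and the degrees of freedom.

t = 2.62, df = 28

H0: μ_d = 0; H1: μ_d ≠ 0 (paired t-test on the differences, two-sided).
t = d̄/(s_d/√n) = 42.2/(86.8/√29) = 2.62
df = n − 1 = 28
Two-sided p-value ≈ 0.0141
Since p ≈ 0.0141 < α = 0.05, reject H0; the data support H1.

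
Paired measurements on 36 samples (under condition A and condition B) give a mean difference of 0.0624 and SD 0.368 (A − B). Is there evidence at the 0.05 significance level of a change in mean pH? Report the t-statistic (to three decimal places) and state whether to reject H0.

t = 1.017; fail to reject H0

H0: μ_d = 0; H1: μ_d ≠ 0 (paired t-test on the differences, two-sided).
t = d̄/(s_d/√n) = 0.0624/(0.368/√36) = 1.017
df = n − 1 = 35
Two-sided p-value ≈ 0.3159
Since p ≈ 0.3159 > α = 0.05, fail to reject H0; the data do not provide sufficient evidence against H0.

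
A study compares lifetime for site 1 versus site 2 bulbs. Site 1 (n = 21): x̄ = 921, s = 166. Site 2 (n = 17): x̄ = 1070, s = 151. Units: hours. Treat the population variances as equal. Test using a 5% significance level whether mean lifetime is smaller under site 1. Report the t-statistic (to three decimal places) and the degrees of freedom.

Let group 1 = site 1, group 2 = site 2. H0: μ_1 = μ_2; H1: μ_1 < μ_2 (two-sample pooled-variance t-test, left-tailed).
s_p² = [(21−1)·166² + (17−1)·151²]/(21+17−2) = 25442.7
t = (921 − 1070)/√[25442.7·(1/21 + 1/17)] = -2.863
df = n₁ + n₂ − 2 = 36
p-value = P(T ≤ -2.863) ≈ 0.0035
Since p ≈ 0.0035 < α = 0.05, reject H0; the data support H1.

t = -2.863, df = 36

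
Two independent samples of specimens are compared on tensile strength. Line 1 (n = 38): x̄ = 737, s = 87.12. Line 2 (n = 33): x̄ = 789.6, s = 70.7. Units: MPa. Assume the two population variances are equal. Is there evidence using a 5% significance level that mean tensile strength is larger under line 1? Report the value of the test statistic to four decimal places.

-2.7658

Let group 1 = line 1, group 2 = line 2. H0: μ_1 = μ_2; H1: μ_1 > μ_2 (two-sample pooled-variance t-test, right-tailed).
s_p² = [(38−1)·87.12² + (33−1)·70.7²]/(38+33−2) = 6388.08
t = (737 − 789.6)/√[6388.08·(1/38 + 1/33)] = -2.7658
df = n₁ + n₂ − 2 = 69
p-value = P(T ≥ -2.7658) ≈ 0.9964
Since p ≈ 0.9964 > α = 0.05, fail to reject H0; the data do not provide sufficient evidence against H0.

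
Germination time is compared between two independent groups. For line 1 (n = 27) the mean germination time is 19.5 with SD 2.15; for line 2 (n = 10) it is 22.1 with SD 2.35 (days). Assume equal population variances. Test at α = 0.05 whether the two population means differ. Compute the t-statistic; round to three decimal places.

Let group 1 = line 1, group 2 = line 2. H0: μ_1 = μ_2; H1: μ_1 ≠ μ_2 (two-sample pooled-variance t-test, two-sided).
s_p² = [(27−1)·2.15² + (10−1)·2.35²]/(27+10−2) = 4.85393
t = (19.5 − 22.1)/√[4.85393·(1/27 + 1/10)] = -3.188
df = n₁ + n₂ − 2 = 35
Two-sided p-value ≈ 0.003
Since p ≈ 0.003 < α = 0.05, reject H0; the data support H1.

-3.188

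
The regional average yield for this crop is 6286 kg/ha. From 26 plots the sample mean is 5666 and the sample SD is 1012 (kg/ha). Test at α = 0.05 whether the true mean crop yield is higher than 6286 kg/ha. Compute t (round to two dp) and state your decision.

H0: μ = 6286; H1: μ > 6286 (one-sample t-test, right-tailed).
t = (x̄ − μ₀)/(s/√n) = (5666 − 6286)/(1012/√26) = -3.12
df = n − 1 = 25
p-value = P(T ≥ -3.12) ≈ 0.998
Since p ≈ 0.998 > α = 0.05, fail to reject H0; the evidence is not statistically significant.

t = -3.12; fail to reject H0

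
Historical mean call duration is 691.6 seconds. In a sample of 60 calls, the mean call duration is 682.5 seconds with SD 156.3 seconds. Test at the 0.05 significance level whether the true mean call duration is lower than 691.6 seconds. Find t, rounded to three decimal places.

-0.451

H0: μ = 691.6; H1: μ < 691.6 (one-sample t-test, left-tailed).
t = (x̄ − μ₀)/(s/√n) = (682.5 − 691.6)/(156.3/√60) = -0.451
df = n − 1 = 59
p-value = P(T ≤ -0.451) ≈ 0.3268
Since p ≈ 0.3268 > α = 0.05, fail to reject H0; the data do not provide sufficient evidence against H0.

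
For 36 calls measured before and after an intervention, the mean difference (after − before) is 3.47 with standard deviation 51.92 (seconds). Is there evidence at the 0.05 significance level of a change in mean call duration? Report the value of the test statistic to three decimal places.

H0: μ_d = 0; H1: μ_d ≠ 0 (paired t-test on the differences, two-sided).
t = d̄/(s_d/√n) = 3.47/(51.92/√36) = 0.401
df = n − 1 = 35
Two-sided p-value ≈ 0.6909
Since p ≈ 0.6909 > α = 0.05, fail to reject H0; the evidence is not statistically significant.

0.401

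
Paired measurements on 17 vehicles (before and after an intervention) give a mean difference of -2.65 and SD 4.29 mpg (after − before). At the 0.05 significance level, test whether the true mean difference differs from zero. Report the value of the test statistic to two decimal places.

-2.55

H0: μ_d = 0; H1: μ_d ≠ 0 (paired t-test on the differences, two-sided).
t = d̄/(s_d/√n) = -2.65/(4.29/√17) = -2.55
df = n − 1 = 16
Two-sided p-value ≈ 0.0215
Since p ≈ 0.0215 < α = 0.05, reject H0; the data support H1.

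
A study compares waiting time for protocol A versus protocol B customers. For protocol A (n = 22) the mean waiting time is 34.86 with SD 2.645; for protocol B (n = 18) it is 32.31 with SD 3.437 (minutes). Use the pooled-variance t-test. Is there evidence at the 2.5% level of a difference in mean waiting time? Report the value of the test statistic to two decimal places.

Let group 1 = protocol A, group 2 = protocol B. H0: μ_1 = μ_2; H1: μ_1 ≠ μ_2 (two-sample pooled-variance t-test, two-sided).
s_p² = [(22−1)·2.645² + (18−1)·3.437²]/(22+18−2) = 9.15097
t = (34.86 − 32.31)/√[9.15097·(1/22 + 1/18)] = 2.65
df = n₁ + n₂ − 2 = 38
Two-sided p-value ≈ 0.0116
Since p ≈ 0.0116 < α = 0.025, reject H0; the data support H1.

2.65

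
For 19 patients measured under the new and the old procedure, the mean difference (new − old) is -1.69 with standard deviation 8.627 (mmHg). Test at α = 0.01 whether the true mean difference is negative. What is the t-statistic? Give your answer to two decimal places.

-0.85

H0: μ_d = 0; H1: μ_d < 0 (paired t-test on the differences, left-tailed).
t = d̄/(s_d/√n) = -1.69/(8.627/√19) = -0.85
df = n − 1 = 18
p-value = P(T ≤ -0.85) ≈ 0.202
Since p ≈ 0.202 > α = 0.01, fail to reject H0; the data do not provide sufficient evidence against H0.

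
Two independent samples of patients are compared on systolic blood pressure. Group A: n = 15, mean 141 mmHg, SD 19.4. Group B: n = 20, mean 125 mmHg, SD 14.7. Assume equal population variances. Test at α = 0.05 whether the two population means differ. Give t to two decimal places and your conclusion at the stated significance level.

Let group 1 = group A, group 2 = group B. H0: μ_1 = μ_2; H1: μ_1 ≠ μ_2 (two-sample pooled-variance t-test, two-sided).
s_p² = [(15−1)·19.4² + (20−1)·14.7²]/(15+20−2) = 284.083
t = (141 − 125)/√[284.083·(1/15 + 1/20)] = 2.78
df = n₁ + n₂ − 2 = 33
Two-sided p-value ≈ 0.009
Since p ≈ 0.009 < α = 0.05, reject H0; the data support H1.

t = 2.78; reject H0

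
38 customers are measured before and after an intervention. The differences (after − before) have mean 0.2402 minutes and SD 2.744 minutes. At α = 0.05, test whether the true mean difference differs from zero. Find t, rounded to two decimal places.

H0: μ_d = 0; H1: μ_d ≠ 0 (paired t-test on the differences, two-sided).
t = d̄/(s_d/√n) = 0.2402/(2.744/√38) = 0.54
df = n − 1 = 37
Two-sided p-value ≈ 0.5927
Since p ≈ 0.5927 > α = 0.05, fail to reject H0; the evidence is not statistically significant.

0.54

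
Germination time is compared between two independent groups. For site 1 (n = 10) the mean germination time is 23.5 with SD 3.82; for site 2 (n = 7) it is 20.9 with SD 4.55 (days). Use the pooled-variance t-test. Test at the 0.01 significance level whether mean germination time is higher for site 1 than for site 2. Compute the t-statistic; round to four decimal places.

Let group 1 = site 1, group 2 = site 2. H0: μ_1 = μ_2; H1: μ_1 > μ_2 (two-sample pooled-variance t-test, right-tailed).
s_p² = [(10−1)·3.82² + (7−1)·4.55²]/(10+7−2) = 17.0364
t = (23.5 − 20.9)/√[17.0364·(1/10 + 1/7)] = 1.2782
df = n₁ + n₂ − 2 = 15
p-value = P(T ≥ 1.2782) ≈ 0.1103
Since p ≈ 0.1103 > α = 0.01, fail to reject H0; the data do not provide sufficient evidence against H0.

1.2782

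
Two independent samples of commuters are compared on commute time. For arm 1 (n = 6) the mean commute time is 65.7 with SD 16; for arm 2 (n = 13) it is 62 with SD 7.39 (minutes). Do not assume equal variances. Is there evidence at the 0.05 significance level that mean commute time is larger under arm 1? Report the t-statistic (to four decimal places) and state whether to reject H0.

t = 0.5405; fail to reject H0

Let group 1 = arm 1, group 2 = arm 2. H0: μ_1 = μ_2; H1: μ_1 > μ_2 (Welch's two-sample t-test, right-tailed).
t = (x̄_1 − x̄_2)/√(s_1²/n_1 + s_2²/n_2) = (65.7 − 62)/√(16²/6 + 7.39²/13) = 0.5405
Welch–Satterthwaite df ≈ 6.01
p-value = P(T ≥ 0.5405) ≈ 0.304
Since p ≈ 0.304 > α = 0.05, fail to reject H0; the data do not provide sufficient evidence against H0.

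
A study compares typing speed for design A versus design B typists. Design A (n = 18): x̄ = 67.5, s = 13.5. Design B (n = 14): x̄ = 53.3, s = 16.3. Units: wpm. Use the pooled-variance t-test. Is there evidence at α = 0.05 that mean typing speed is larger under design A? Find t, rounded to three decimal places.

2.696

Let group 1 = design A, group 2 = design B. H0: μ_1 = μ_2; H1: μ_1 > μ_2 (two-sample pooled-variance t-test, right-tailed).
s_p² = [(18−1)·13.5² + (14−1)·16.3²]/(18+14−2) = 218.407
t = (67.5 − 53.3)/√[218.407·(1/18 + 1/14)] = 2.696
df = n₁ + n₂ − 2 = 30
p-value = P(T ≥ 2.696) ≈ 0.0057
Since p ≈ 0.0057 < α = 0.05, reject H0; the data support H1.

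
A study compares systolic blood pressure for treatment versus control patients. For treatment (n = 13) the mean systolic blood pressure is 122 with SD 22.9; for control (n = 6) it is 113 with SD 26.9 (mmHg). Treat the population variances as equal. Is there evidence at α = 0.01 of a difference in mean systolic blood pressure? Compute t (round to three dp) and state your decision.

t = 0.755; fail to reject H0

Let group 1 = treatment, group 2 = control. H0: μ_1 = μ_2; H1: μ_1 ≠ μ_2 (two-sample pooled-variance t-test, two-sided).
s_p² = [(13−1)·22.9² + (6−1)·26.9²]/(13+6−2) = 582.998
t = (122 − 113)/√[582.998·(1/13 + 1/6)] = 0.755
df = n₁ + n₂ − 2 = 17
Two-sided p-value ≈ 0.4604
Since p ≈ 0.4604 > α = 0.01, fail to reject H0; the evidence is not statistically significant.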